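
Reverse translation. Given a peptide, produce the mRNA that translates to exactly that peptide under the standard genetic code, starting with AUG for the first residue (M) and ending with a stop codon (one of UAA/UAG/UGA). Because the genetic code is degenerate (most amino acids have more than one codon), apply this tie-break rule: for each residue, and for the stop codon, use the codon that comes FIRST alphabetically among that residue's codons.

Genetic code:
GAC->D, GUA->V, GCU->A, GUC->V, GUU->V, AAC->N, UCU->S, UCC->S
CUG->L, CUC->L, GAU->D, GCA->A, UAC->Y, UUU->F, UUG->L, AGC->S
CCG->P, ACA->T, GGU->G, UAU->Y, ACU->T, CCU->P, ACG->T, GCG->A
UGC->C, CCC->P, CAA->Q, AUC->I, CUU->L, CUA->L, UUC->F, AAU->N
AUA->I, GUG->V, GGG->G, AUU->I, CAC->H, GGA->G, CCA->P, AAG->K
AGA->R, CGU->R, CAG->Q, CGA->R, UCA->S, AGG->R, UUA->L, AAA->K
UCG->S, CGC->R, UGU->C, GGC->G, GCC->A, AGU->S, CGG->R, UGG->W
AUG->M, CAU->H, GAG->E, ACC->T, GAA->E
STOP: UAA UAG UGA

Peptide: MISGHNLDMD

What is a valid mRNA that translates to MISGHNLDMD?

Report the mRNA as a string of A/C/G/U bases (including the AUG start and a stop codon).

Answer: mRNA: AUGAUAAGCGGACACAACCUAGACAUGGACUAA

Derivation:
residue 1: M -> AUG (start codon)
residue 2: I codons sorted = AUA,AUC,AUU -> pick first = AUA
residue 3: S codons sorted = AGC,AGU,UCA,UCC,UCG,UCU -> pick first = AGC
residue 4: G codons sorted = GGA,GGC,GGG,GGU -> pick first = GGA
residue 5: H codons sorted = CAC,CAU -> pick first = CAC
residue 6: N codons sorted = AAC,AAU -> pick first = AAC
residue 7: L codons sorted = CUA,CUC,CUG,CUU,UUA,UUG -> pick first = CUA
residue 8: D codons sorted = GAC,GAU -> pick first = GAC
residue 9: M -> AUG (only codon)
residue 10: D codons sorted = GAC,GAU -> pick first = GAC
terminator: stop codons sorted = UAA,UAG,UGA -> pick first = UAA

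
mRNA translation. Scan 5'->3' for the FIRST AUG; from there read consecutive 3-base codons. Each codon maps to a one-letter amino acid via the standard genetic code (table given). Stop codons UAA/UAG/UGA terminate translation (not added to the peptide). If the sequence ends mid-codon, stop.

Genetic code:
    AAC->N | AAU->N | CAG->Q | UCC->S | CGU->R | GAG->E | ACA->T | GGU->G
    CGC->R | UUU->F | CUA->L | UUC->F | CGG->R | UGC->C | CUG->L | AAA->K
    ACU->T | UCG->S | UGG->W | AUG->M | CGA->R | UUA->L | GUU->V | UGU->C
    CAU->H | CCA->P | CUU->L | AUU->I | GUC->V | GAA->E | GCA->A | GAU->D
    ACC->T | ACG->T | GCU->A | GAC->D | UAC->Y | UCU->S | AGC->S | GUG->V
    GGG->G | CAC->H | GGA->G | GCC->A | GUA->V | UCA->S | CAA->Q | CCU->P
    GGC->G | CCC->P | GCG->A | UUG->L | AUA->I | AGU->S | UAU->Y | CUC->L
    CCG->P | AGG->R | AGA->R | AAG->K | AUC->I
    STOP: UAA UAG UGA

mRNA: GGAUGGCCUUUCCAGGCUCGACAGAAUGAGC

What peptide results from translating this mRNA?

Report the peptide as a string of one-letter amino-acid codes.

start AUG at pos 2
pos 2: AUG -> M; peptide=M
pos 5: GCC -> A; peptide=MA
pos 8: UUU -> F; peptide=MAF
pos 11: CCA -> P; peptide=MAFP
pos 14: GGC -> G; peptide=MAFPG
pos 17: UCG -> S; peptide=MAFPGS
pos 20: ACA -> T; peptide=MAFPGST
pos 23: GAA -> E; peptide=MAFPGSTE
pos 26: UGA -> STOP

Answer: MAFPGSTE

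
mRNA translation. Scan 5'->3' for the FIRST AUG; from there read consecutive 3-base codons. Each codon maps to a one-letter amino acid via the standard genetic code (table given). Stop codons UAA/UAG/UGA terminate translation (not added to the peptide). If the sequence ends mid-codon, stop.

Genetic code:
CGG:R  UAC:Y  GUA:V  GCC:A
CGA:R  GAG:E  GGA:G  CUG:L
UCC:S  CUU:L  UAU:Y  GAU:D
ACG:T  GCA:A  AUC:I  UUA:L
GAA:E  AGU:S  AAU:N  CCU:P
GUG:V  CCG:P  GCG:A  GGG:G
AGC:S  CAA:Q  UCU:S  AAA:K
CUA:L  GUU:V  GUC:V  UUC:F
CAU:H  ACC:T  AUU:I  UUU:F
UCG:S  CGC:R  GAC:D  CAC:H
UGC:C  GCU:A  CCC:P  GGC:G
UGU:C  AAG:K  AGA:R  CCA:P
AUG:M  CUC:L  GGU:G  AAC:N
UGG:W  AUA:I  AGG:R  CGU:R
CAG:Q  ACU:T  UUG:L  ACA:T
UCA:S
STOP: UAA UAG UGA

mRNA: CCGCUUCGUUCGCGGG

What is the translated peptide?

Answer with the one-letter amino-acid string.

Answer: (empty: no AUG start codon)

Derivation:
no AUG start codon found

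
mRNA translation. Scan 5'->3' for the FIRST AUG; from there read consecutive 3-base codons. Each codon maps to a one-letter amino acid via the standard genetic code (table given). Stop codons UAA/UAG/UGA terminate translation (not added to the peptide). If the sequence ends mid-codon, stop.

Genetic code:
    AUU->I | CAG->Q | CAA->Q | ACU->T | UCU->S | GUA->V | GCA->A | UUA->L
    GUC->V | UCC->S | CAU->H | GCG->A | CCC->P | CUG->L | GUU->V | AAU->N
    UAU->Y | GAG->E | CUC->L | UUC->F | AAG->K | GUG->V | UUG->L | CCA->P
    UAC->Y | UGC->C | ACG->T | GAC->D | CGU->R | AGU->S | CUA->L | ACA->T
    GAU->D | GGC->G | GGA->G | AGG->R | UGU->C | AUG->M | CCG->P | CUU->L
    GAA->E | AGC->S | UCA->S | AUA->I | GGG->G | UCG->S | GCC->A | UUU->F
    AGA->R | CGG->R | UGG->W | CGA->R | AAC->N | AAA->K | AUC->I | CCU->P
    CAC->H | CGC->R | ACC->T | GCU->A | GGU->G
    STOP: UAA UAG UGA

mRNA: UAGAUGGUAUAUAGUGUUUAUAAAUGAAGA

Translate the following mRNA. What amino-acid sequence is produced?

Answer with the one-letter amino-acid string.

Answer: MVYSVYK

Derivation:
start AUG at pos 3
pos 3: AUG -> M; peptide=M
pos 6: GUA -> V; peptide=MV
pos 9: UAU -> Y; peptide=MVY
pos 12: AGU -> S; peptide=MVYS
pos 15: GUU -> V; peptide=MVYSV
pos 18: UAU -> Y; peptide=MVYSVY
pos 21: AAA -> K; peptide=MVYSVYK
pos 24: UGA -> STOP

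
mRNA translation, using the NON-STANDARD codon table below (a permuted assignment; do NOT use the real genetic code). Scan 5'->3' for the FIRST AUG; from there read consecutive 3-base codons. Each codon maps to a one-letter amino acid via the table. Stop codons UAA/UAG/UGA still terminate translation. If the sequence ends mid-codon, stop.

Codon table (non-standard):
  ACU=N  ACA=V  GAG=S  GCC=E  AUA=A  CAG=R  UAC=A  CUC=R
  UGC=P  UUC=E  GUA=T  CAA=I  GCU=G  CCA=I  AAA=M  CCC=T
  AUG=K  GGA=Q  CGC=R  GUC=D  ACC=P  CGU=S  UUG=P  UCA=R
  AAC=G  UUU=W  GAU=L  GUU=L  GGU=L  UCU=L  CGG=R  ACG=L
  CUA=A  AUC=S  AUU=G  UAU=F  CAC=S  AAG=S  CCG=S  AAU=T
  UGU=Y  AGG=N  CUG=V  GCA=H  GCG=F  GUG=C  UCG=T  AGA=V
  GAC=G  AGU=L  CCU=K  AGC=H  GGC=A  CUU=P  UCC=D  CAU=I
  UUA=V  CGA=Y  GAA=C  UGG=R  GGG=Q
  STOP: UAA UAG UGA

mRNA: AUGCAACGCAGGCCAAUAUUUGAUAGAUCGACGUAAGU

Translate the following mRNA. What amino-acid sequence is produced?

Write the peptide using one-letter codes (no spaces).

start AUG at pos 0
pos 0: AUG -> K; peptide=K
pos 3: CAA -> I; peptide=KI
pos 6: CGC -> R; peptide=KIR
pos 9: AGG -> N; peptide=KIRN
pos 12: CCA -> I; peptide=KIRNI
pos 15: AUA -> A; peptide=KIRNIA
pos 18: UUU -> W; peptide=KIRNIAW
pos 21: GAU -> L; peptide=KIRNIAWL
pos 24: AGA -> V; peptide=KIRNIAWLV
pos 27: UCG -> T; peptide=KIRNIAWLVT
pos 30: ACG -> L; peptide=KIRNIAWLVTL
pos 33: UAA -> STOP

Answer: KIRNIAWLVTL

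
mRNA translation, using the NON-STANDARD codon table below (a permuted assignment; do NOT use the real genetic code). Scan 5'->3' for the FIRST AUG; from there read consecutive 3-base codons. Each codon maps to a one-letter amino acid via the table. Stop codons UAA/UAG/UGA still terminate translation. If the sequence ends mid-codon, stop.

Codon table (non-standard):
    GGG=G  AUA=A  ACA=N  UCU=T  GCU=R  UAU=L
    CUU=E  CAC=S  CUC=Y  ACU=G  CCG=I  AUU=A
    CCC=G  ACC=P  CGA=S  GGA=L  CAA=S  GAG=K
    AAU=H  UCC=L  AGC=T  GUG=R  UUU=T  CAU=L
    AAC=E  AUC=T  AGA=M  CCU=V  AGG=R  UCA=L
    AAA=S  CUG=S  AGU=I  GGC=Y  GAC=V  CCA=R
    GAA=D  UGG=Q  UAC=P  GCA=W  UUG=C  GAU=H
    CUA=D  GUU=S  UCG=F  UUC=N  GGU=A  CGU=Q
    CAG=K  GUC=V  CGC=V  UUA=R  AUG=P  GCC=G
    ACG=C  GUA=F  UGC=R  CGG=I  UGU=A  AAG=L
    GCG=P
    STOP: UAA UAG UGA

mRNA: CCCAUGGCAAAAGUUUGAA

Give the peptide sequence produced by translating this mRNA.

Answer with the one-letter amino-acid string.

start AUG at pos 3
pos 3: AUG -> P; peptide=P
pos 6: GCA -> W; peptide=PW
pos 9: AAA -> S; peptide=PWS
pos 12: GUU -> S; peptide=PWSS
pos 15: UGA -> STOP

Answer: PWSS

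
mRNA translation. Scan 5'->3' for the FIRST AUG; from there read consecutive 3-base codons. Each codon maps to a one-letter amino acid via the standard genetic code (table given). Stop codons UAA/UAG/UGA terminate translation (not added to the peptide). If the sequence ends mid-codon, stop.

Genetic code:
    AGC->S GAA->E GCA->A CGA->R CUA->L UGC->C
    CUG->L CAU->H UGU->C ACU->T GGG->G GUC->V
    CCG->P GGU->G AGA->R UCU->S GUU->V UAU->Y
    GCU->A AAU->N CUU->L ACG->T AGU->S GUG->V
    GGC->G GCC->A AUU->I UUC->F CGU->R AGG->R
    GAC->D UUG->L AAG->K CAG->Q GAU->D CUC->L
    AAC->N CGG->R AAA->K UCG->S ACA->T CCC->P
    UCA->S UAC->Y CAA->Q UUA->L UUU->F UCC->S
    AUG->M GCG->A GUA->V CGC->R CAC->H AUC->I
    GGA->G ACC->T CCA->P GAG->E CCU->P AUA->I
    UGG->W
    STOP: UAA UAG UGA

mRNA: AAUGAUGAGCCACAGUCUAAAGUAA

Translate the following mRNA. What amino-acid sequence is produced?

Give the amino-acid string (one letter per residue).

Answer: MMSHSLK

Derivation:
start AUG at pos 1
pos 1: AUG -> M; peptide=M
pos 4: AUG -> M; peptide=MM
pos 7: AGC -> S; peptide=MMS
pos 10: CAC -> H; peptide=MMSH
pos 13: AGU -> S; peptide=MMSHS
pos 16: CUA -> L; peptide=MMSHSL
pos 19: AAG -> K; peptide=MMSHSLK
pos 22: UAA -> STOP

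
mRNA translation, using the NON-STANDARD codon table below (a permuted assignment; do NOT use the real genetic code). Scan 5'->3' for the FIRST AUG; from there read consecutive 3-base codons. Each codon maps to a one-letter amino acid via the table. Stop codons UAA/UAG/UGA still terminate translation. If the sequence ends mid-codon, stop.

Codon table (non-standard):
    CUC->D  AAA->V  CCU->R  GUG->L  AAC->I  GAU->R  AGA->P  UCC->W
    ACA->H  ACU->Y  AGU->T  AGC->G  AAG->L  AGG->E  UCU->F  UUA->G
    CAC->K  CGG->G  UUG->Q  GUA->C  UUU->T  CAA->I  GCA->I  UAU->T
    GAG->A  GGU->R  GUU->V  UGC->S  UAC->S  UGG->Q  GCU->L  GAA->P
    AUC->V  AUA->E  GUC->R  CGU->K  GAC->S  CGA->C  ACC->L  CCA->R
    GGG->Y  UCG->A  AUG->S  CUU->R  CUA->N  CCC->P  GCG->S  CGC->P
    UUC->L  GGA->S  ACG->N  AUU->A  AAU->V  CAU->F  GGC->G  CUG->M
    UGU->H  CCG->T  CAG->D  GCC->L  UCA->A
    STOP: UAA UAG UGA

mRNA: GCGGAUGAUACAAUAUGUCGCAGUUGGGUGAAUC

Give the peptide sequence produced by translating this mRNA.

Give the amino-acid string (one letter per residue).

Answer: SEITRIVY

Derivation:
start AUG at pos 4
pos 4: AUG -> S; peptide=S
pos 7: AUA -> E; peptide=SE
pos 10: CAA -> I; peptide=SEI
pos 13: UAU -> T; peptide=SEIT
pos 16: GUC -> R; peptide=SEITR
pos 19: GCA -> I; peptide=SEITRI
pos 22: GUU -> V; peptide=SEITRIV
pos 25: GGG -> Y; peptide=SEITRIVY
pos 28: UGA -> STOP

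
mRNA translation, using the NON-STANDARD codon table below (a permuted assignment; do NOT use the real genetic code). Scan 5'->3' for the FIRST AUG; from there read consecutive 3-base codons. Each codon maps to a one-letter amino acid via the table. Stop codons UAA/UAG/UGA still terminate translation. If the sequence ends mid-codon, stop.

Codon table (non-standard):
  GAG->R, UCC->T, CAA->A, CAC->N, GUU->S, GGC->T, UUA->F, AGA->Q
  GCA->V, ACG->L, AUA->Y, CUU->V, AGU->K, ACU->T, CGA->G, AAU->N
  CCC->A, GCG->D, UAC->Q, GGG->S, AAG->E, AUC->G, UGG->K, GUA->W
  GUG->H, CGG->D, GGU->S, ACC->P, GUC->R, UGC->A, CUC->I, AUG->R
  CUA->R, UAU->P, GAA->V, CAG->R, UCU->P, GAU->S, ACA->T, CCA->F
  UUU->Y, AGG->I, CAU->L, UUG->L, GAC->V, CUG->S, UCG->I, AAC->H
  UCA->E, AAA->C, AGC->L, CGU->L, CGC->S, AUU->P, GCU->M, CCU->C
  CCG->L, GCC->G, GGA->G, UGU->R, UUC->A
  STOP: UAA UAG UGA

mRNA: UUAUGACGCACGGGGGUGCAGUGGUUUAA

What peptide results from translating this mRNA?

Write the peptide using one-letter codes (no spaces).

start AUG at pos 2
pos 2: AUG -> R; peptide=R
pos 5: ACG -> L; peptide=RL
pos 8: CAC -> N; peptide=RLN
pos 11: GGG -> S; peptide=RLNS
pos 14: GGU -> S; peptide=RLNSS
pos 17: GCA -> V; peptide=RLNSSV
pos 20: GUG -> H; peptide=RLNSSVH
pos 23: GUU -> S; peptide=RLNSSVHS
pos 26: UAA -> STOP

Answer: RLNSSVHS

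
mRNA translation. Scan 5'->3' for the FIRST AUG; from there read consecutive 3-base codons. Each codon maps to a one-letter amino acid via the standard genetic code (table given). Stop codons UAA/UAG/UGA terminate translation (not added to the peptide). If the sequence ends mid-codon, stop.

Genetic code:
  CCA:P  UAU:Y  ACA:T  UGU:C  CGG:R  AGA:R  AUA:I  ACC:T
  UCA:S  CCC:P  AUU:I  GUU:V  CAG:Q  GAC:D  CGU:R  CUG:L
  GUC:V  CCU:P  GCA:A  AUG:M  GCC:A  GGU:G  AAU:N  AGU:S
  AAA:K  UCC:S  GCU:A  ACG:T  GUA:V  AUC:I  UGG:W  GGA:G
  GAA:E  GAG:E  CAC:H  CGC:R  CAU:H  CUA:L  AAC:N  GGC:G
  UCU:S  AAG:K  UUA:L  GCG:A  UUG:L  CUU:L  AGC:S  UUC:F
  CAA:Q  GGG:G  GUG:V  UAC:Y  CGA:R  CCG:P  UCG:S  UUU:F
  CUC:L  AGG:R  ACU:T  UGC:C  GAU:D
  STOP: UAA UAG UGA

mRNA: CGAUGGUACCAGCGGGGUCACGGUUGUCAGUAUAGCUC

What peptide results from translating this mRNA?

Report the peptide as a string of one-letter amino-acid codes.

Answer: MVPAGSRLSV

Derivation:
start AUG at pos 2
pos 2: AUG -> M; peptide=M
pos 5: GUA -> V; peptide=MV
pos 8: CCA -> P; peptide=MVP
pos 11: GCG -> A; peptide=MVPA
pos 14: GGG -> G; peptide=MVPAG
pos 17: UCA -> S; peptide=MVPAGS
pos 20: CGG -> R; peptide=MVPAGSR
pos 23: UUG -> L; peptide=MVPAGSRL
pos 26: UCA -> S; peptide=MVPAGSRLS
pos 29: GUA -> V; peptide=MVPAGSRLSV
pos 32: UAG -> STOP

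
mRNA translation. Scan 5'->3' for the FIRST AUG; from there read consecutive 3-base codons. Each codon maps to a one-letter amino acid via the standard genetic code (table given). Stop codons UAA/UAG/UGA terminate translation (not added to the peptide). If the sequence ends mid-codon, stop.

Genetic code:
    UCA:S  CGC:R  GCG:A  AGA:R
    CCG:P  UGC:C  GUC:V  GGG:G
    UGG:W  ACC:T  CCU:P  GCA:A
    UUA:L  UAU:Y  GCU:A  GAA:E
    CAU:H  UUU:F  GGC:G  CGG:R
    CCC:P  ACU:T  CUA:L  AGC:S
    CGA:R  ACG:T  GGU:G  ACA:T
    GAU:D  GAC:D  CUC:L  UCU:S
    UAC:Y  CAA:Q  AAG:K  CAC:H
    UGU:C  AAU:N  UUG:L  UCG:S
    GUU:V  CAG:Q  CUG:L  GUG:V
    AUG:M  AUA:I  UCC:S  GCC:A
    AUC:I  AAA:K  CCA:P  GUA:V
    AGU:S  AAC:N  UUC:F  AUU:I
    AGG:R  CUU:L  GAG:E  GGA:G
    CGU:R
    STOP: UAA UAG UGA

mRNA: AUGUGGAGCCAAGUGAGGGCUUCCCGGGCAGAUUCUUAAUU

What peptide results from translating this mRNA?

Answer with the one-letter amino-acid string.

Answer: MWSQVRASRADS

Derivation:
start AUG at pos 0
pos 0: AUG -> M; peptide=M
pos 3: UGG -> W; peptide=MW
pos 6: AGC -> S; peptide=MWS
pos 9: CAA -> Q; peptide=MWSQ
pos 12: GUG -> V; peptide=MWSQV
pos 15: AGG -> R; peptide=MWSQVR
pos 18: GCU -> A; peptide=MWSQVRA
pos 21: UCC -> S; peptide=MWSQVRAS
pos 24: CGG -> R; peptide=MWSQVRASR
pos 27: GCA -> A; peptide=MWSQVRASRA
pos 30: GAU -> D; peptide=MWSQVRASRAD
pos 33: UCU -> S; peptide=MWSQVRASRADS
pos 36: UAA -> STOP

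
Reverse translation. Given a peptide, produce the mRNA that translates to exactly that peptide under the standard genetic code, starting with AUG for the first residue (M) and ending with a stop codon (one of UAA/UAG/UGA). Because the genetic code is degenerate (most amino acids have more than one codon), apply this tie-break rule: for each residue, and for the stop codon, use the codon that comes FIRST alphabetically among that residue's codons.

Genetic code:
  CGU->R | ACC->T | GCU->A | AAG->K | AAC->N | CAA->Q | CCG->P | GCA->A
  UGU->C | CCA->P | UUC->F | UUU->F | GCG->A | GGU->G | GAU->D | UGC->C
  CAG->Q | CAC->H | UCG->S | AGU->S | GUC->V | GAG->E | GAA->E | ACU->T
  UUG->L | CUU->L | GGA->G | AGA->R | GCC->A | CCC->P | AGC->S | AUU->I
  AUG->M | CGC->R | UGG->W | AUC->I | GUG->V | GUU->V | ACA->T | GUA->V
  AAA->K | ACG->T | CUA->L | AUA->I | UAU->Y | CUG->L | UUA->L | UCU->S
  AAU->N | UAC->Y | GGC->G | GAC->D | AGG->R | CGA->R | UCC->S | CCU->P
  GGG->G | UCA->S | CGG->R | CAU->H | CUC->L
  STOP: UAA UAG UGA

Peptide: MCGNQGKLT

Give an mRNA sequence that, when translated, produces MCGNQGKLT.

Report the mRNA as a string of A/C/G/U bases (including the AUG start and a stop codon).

Answer: mRNA: AUGUGCGGAAACCAAGGAAAACUAACAUAA

Derivation:
residue 1: M -> AUG (start codon)
residue 2: C codons sorted = UGC,UGU -> pick first = UGC
residue 3: G codons sorted = GGA,GGC,GGG,GGU -> pick first = GGA
residue 4: N codons sorted = AAC,AAU -> pick first = AAC
residue 5: Q codons sorted = CAA,CAG -> pick first = CAA
residue 6: G codons sorted = GGA,GGC,GGG,GGU -> pick first = GGA
residue 7: K codons sorted = AAA,AAG -> pick first = AAA
residue 8: L codons sorted = CUA,CUC,CUG,CUU,UUA,UUG -> pick first = CUA
residue 9: T codons sorted = ACA,ACC,ACG,ACU -> pick first = ACA
terminator: stop codons sorted = UAA,UAG,UGA -> pick first = UAA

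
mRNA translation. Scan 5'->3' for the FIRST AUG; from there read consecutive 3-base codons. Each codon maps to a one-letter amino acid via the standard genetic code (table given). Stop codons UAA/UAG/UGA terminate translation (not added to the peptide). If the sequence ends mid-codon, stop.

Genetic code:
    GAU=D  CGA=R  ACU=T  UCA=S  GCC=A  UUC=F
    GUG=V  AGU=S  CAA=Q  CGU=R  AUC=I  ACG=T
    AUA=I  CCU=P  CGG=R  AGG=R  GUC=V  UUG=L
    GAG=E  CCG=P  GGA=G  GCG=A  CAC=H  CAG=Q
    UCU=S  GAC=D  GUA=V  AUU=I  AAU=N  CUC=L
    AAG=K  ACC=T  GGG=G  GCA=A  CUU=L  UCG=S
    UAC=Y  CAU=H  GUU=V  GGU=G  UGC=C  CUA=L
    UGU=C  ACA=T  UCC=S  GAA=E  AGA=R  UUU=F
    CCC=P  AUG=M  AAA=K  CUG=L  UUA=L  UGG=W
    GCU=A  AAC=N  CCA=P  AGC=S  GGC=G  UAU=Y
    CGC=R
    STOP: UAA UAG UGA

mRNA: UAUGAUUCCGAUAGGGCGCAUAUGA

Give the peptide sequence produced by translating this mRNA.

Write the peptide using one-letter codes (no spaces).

Answer: MIPIGRI

Derivation:
start AUG at pos 1
pos 1: AUG -> M; peptide=M
pos 4: AUU -> I; peptide=MI
pos 7: CCG -> P; peptide=MIP
pos 10: AUA -> I; peptide=MIPI
pos 13: GGG -> G; peptide=MIPIG
pos 16: CGC -> R; peptide=MIPIGR
pos 19: AUA -> I; peptide=MIPIGRI
pos 22: UGA -> STOP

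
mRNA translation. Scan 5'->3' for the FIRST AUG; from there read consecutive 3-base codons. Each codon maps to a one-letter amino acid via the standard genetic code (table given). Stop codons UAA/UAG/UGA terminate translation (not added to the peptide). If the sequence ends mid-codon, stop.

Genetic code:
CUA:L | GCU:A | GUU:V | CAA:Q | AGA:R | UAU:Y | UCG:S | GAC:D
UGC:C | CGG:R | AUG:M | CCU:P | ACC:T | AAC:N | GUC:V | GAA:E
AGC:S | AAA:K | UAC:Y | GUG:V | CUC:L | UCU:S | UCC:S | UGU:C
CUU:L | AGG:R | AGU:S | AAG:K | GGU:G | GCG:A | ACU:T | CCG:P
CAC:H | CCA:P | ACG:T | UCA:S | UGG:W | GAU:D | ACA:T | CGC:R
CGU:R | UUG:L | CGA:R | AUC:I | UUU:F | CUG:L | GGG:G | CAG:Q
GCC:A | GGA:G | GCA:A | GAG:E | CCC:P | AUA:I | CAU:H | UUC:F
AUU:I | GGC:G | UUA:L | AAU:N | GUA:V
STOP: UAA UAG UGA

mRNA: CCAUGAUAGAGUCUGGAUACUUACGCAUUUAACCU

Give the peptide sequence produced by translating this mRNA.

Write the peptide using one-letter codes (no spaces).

Answer: MIESGYLRI

Derivation:
start AUG at pos 2
pos 2: AUG -> M; peptide=M
pos 5: AUA -> I; peptide=MI
pos 8: GAG -> E; peptide=MIE
pos 11: UCU -> S; peptide=MIES
pos 14: GGA -> G; peptide=MIESG
pos 17: UAC -> Y; peptide=MIESGY
pos 20: UUA -> L; peptide=MIESGYL
pos 23: CGC -> R; peptide=MIESGYLR
pos 26: AUU -> I; peptide=MIESGYLRI
pos 29: UAA -> STOP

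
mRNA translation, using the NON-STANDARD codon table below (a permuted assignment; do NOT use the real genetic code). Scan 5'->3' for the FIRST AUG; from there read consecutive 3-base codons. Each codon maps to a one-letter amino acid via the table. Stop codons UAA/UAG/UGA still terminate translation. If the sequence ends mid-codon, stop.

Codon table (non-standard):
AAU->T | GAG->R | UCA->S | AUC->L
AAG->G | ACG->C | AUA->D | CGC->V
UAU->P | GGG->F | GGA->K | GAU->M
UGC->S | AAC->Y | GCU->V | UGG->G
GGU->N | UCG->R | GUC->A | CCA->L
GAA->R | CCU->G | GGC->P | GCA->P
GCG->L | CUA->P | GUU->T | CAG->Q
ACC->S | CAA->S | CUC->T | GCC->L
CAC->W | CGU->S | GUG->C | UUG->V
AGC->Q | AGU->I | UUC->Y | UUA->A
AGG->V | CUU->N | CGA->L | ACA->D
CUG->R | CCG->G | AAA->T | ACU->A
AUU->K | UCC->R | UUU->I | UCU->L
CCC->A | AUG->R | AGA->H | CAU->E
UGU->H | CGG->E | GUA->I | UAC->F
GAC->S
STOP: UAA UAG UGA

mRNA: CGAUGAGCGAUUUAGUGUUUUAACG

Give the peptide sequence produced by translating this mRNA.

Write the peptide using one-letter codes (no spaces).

start AUG at pos 2
pos 2: AUG -> R; peptide=R
pos 5: AGC -> Q; peptide=RQ
pos 8: GAU -> M; peptide=RQM
pos 11: UUA -> A; peptide=RQMA
pos 14: GUG -> C; peptide=RQMAC
pos 17: UUU -> I; peptide=RQMACI
pos 20: UAA -> STOP

Answer: RQMACI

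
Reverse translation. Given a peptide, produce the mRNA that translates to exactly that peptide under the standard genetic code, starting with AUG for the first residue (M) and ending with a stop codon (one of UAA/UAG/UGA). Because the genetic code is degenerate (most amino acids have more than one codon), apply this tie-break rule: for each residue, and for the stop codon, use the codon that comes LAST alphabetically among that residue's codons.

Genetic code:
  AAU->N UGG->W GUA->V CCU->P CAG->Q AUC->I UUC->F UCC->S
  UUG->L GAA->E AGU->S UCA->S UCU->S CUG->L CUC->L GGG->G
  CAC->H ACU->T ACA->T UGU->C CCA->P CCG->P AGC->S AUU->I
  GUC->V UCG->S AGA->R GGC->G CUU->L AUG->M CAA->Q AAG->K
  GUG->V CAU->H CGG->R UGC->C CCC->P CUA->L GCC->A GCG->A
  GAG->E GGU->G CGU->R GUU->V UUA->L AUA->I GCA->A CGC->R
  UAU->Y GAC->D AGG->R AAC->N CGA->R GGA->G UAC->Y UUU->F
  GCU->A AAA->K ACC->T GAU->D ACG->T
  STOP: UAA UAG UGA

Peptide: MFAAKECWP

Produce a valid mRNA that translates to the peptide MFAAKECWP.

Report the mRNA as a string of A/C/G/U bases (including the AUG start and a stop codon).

residue 1: M -> AUG (start codon)
residue 2: F codons sorted = UUC,UUU -> pick last = UUU
residue 3: A codons sorted = GCA,GCC,GCG,GCU -> pick last = GCU
residue 4: A codons sorted = GCA,GCC,GCG,GCU -> pick last = GCU
residue 5: K codons sorted = AAA,AAG -> pick last = AAG
residue 6: E codons sorted = GAA,GAG -> pick last = GAG
residue 7: C codons sorted = UGC,UGU -> pick last = UGU
residue 8: W -> UGG (only codon)
residue 9: P codons sorted = CCA,CCC,CCG,CCU -> pick last = CCU
terminator: stop codons sorted = UAA,UAG,UGA -> pick last = UGA

Answer: mRNA: AUGUUUGCUGCUAAGGAGUGUUGGCCUUGA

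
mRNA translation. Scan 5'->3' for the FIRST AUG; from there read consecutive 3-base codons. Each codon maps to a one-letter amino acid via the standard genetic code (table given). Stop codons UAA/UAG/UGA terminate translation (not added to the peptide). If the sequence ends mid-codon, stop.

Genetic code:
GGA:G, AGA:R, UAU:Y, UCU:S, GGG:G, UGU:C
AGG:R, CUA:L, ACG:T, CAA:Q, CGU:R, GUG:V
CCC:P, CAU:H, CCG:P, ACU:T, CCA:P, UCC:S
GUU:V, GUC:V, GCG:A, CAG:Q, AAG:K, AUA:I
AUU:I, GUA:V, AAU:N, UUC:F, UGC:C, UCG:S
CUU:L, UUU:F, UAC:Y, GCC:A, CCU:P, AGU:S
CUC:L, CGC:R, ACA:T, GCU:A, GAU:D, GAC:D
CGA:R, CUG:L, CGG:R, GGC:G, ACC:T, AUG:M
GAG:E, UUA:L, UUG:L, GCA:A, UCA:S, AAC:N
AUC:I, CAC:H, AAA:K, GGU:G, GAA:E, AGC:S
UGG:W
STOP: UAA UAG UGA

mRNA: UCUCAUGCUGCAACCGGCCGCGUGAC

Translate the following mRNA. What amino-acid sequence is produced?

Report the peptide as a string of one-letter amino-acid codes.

Answer: MLQPAA

Derivation:
start AUG at pos 4
pos 4: AUG -> M; peptide=M
pos 7: CUG -> L; peptide=ML
pos 10: CAA -> Q; peptide=MLQ
pos 13: CCG -> P; peptide=MLQP
pos 16: GCC -> A; peptide=MLQPA
pos 19: GCG -> A; peptide=MLQPAA
pos 22: UGA -> STOP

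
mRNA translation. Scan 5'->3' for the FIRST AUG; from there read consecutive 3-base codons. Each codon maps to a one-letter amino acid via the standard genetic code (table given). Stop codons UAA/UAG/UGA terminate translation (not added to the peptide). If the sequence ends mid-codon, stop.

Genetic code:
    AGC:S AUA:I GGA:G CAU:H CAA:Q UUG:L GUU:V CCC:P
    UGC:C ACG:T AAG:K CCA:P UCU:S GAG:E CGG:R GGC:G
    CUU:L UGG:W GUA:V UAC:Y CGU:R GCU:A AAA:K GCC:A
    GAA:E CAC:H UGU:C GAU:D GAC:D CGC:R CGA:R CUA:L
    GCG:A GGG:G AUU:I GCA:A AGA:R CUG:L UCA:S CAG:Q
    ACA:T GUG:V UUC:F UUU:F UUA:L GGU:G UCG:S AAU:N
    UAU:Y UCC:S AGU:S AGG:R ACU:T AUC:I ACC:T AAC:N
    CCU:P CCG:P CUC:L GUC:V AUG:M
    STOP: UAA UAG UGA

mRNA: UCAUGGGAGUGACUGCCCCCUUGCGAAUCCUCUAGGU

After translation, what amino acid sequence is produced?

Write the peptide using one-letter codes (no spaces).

Answer: MGVTAPLRIL

Derivation:
start AUG at pos 2
pos 2: AUG -> M; peptide=M
pos 5: GGA -> G; peptide=MG
pos 8: GUG -> V; peptide=MGV
pos 11: ACU -> T; peptide=MGVT
pos 14: GCC -> A; peptide=MGVTA
pos 17: CCC -> P; peptide=MGVTAP
pos 20: UUG -> L; peptide=MGVTAPL
pos 23: CGA -> R; peptide=MGVTAPLR
pos 26: AUC -> I; peptide=MGVTAPLRI
pos 29: CUC -> L; peptide=MGVTAPLRIL
pos 32: UAG -> STOP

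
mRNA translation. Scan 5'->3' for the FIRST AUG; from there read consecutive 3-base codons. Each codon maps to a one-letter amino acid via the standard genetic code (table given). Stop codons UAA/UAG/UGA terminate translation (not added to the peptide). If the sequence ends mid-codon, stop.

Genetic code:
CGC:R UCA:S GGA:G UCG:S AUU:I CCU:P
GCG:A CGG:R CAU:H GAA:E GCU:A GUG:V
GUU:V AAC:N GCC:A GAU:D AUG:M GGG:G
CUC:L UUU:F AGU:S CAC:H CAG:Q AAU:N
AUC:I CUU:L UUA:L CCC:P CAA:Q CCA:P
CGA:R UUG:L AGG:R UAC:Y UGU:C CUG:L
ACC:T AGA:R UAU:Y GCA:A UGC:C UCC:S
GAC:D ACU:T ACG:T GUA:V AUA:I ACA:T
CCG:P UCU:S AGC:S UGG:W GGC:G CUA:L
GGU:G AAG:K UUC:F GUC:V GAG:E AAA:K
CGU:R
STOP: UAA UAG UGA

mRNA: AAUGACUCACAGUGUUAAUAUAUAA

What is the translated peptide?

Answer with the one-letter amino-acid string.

start AUG at pos 1
pos 1: AUG -> M; peptide=M
pos 4: ACU -> T; peptide=MT
pos 7: CAC -> H; peptide=MTH
pos 10: AGU -> S; peptide=MTHS
pos 13: GUU -> V; peptide=MTHSV
pos 16: AAU -> N; peptide=MTHSVN
pos 19: AUA -> I; peptide=MTHSVNI
pos 22: UAA -> STOP

Answer: MTHSVNI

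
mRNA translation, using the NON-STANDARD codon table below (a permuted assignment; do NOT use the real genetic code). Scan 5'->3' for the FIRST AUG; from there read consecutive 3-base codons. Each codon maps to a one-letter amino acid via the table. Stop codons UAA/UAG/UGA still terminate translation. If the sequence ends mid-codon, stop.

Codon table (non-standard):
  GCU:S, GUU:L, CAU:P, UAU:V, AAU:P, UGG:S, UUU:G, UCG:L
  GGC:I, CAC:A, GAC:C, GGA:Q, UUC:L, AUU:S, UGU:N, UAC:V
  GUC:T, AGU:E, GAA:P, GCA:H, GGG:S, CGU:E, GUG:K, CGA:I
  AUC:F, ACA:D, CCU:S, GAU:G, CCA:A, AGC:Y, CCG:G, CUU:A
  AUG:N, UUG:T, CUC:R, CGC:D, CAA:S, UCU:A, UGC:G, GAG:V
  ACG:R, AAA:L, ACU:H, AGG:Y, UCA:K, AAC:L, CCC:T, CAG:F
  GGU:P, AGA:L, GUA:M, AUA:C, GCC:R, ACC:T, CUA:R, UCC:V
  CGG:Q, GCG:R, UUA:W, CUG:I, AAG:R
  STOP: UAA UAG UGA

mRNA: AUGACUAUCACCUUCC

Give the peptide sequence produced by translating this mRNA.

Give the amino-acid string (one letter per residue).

start AUG at pos 0
pos 0: AUG -> N; peptide=N
pos 3: ACU -> H; peptide=NH
pos 6: AUC -> F; peptide=NHF
pos 9: ACC -> T; peptide=NHFT
pos 12: UUC -> L; peptide=NHFTL
pos 15: only 1 nt remain (<3), stop (end of mRNA)

Answer: NHFTL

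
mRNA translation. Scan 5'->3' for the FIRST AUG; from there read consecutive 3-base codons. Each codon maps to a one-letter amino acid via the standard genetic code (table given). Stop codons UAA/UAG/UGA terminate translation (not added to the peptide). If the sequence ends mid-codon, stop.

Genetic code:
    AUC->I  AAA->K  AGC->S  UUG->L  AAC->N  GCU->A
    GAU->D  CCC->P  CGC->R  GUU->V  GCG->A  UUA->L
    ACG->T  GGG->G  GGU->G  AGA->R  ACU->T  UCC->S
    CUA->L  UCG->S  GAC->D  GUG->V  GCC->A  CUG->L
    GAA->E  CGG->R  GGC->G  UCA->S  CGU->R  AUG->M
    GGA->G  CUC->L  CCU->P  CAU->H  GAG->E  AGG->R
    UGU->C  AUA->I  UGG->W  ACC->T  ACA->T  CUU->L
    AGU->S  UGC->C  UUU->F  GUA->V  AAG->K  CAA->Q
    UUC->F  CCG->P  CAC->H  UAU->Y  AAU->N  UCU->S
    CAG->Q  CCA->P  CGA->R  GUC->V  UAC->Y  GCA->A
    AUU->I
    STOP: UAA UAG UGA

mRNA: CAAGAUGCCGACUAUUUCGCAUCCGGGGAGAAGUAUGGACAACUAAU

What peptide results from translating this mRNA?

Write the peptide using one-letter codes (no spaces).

start AUG at pos 4
pos 4: AUG -> M; peptide=M
pos 7: CCG -> P; peptide=MP
pos 10: ACU -> T; peptide=MPT
pos 13: AUU -> I; peptide=MPTI
pos 16: UCG -> S; peptide=MPTIS
pos 19: CAU -> H; peptide=MPTISH
pos 22: CCG -> P; peptide=MPTISHP
pos 25: GGG -> G; peptide=MPTISHPG
pos 28: AGA -> R; peptide=MPTISHPGR
pos 31: AGU -> S; peptide=MPTISHPGRS
pos 34: AUG -> M; peptide=MPTISHPGRSM
pos 37: GAC -> D; peptide=MPTISHPGRSMD
pos 40: AAC -> N; peptide=MPTISHPGRSMDN
pos 43: UAA -> STOP

Answer: MPTISHPGRSMDN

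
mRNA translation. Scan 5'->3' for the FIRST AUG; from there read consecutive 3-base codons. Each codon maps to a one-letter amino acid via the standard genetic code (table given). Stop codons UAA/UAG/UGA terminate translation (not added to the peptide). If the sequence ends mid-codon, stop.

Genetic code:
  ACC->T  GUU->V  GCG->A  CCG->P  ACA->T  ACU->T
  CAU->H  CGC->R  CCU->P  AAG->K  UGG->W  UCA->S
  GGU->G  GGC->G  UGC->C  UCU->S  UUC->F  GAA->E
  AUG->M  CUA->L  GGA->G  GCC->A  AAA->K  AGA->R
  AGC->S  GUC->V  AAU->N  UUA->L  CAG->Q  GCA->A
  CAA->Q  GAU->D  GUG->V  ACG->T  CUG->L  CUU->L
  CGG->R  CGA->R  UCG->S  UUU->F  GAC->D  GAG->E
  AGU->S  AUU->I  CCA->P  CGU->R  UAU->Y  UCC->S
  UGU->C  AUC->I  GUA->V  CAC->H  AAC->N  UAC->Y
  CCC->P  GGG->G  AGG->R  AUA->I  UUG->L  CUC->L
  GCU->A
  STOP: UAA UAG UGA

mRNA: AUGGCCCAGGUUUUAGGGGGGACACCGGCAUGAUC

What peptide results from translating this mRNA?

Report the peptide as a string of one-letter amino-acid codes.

Answer: MAQVLGGTPA

Derivation:
start AUG at pos 0
pos 0: AUG -> M; peptide=M
pos 3: GCC -> A; peptide=MA
pos 6: CAG -> Q; peptide=MAQ
pos 9: GUU -> V; peptide=MAQV
pos 12: UUA -> L; peptide=MAQVL
pos 15: GGG -> G; peptide=MAQVLG
pos 18: GGG -> G; peptide=MAQVLGG
pos 21: ACA -> T; peptide=MAQVLGGT
pos 24: CCG -> P; peptide=MAQVLGGTP
pos 27: GCA -> A; peptide=MAQVLGGTPA
pos 30: UGA -> STOP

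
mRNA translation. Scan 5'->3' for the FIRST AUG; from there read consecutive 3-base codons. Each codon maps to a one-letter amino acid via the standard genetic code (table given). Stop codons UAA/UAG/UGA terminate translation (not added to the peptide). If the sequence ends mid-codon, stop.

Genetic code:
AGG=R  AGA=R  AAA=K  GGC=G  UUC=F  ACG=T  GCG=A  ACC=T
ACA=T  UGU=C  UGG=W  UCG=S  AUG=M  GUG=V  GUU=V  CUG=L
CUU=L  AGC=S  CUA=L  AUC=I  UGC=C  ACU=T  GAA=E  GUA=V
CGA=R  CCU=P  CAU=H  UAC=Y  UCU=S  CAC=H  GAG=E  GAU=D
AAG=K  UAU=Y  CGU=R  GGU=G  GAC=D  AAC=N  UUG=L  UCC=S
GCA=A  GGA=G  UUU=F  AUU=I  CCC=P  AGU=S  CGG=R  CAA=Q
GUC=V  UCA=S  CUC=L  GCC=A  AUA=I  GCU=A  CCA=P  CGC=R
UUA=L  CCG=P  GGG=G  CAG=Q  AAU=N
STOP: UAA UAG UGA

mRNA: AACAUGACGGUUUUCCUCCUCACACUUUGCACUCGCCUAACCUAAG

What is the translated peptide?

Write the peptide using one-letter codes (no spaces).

Answer: MTVFLLTLCTRLT

Derivation:
start AUG at pos 3
pos 3: AUG -> M; peptide=M
pos 6: ACG -> T; peptide=MT
pos 9: GUU -> V; peptide=MTV
pos 12: UUC -> F; peptide=MTVF
pos 15: CUC -> L; peptide=MTVFL
pos 18: CUC -> L; peptide=MTVFLL
pos 21: ACA -> T; peptide=MTVFLLT
pos 24: CUU -> L; peptide=MTVFLLTL
pos 27: UGC -> C; peptide=MTVFLLTLC
pos 30: ACU -> T; peptide=MTVFLLTLCT
pos 33: CGC -> R; peptide=MTVFLLTLCTR
pos 36: CUA -> L; peptide=MTVFLLTLCTRL
pos 39: ACC -> T; peptide=MTVFLLTLCTRLT
pos 42: UAA -> STOP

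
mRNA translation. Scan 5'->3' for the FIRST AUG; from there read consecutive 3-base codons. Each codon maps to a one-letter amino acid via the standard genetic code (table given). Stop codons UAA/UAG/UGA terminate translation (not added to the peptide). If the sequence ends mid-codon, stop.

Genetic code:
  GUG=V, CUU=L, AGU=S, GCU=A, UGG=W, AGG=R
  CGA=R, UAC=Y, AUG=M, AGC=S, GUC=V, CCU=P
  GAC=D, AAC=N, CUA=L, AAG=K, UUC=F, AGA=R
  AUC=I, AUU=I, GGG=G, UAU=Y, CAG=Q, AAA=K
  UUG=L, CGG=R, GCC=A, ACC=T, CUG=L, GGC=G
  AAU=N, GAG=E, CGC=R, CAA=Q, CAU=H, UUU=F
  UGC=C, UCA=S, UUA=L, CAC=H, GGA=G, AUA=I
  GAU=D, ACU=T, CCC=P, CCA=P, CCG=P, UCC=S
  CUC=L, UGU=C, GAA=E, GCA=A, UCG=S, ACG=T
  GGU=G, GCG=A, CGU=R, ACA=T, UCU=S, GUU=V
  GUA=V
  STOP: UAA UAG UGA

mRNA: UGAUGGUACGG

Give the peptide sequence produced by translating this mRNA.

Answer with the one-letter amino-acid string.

Answer: MVR

Derivation:
start AUG at pos 2
pos 2: AUG -> M; peptide=M
pos 5: GUA -> V; peptide=MV
pos 8: CGG -> R; peptide=MVR
pos 11: only 0 nt remain (<3), stop (end of mRNA)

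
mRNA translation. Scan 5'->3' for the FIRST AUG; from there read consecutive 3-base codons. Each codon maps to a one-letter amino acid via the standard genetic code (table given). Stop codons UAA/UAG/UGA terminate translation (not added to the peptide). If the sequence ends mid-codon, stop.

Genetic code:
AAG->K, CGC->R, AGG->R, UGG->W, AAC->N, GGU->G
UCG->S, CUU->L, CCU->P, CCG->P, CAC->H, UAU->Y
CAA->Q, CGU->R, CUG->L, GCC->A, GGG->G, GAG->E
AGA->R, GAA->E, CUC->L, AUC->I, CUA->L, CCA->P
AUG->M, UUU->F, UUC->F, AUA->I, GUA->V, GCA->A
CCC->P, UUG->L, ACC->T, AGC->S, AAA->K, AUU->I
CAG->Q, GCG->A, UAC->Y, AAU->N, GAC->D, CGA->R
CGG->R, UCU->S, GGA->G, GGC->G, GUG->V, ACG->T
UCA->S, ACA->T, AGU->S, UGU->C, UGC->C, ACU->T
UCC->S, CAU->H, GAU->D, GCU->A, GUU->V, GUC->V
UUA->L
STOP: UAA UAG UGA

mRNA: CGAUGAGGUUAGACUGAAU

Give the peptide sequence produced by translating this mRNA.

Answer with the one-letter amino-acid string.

start AUG at pos 2
pos 2: AUG -> M; peptide=M
pos 5: AGG -> R; peptide=MR
pos 8: UUA -> L; peptide=MRL
pos 11: GAC -> D; peptide=MRLD
pos 14: UGA -> STOP

Answer: MRLD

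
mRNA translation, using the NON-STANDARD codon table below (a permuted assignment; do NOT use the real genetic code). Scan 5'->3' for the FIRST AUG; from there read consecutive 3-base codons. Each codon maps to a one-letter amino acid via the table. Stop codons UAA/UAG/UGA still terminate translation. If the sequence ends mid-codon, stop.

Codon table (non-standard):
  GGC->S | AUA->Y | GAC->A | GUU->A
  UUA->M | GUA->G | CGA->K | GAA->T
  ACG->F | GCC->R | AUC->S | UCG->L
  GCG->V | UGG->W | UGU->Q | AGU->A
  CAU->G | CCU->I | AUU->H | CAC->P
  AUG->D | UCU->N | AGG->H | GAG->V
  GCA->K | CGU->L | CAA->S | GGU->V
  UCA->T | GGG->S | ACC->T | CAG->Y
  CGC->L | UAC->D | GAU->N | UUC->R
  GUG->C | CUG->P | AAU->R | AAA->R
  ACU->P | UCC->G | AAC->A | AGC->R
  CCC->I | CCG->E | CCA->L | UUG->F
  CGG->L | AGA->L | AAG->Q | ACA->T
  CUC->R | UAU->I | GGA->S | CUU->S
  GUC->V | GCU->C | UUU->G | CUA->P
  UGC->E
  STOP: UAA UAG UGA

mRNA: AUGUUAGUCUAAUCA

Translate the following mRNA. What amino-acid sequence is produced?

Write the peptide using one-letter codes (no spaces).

Answer: DMV

Derivation:
start AUG at pos 0
pos 0: AUG -> D; peptide=D
pos 3: UUA -> M; peptide=DM
pos 6: GUC -> V; peptide=DMV
pos 9: UAA -> STOP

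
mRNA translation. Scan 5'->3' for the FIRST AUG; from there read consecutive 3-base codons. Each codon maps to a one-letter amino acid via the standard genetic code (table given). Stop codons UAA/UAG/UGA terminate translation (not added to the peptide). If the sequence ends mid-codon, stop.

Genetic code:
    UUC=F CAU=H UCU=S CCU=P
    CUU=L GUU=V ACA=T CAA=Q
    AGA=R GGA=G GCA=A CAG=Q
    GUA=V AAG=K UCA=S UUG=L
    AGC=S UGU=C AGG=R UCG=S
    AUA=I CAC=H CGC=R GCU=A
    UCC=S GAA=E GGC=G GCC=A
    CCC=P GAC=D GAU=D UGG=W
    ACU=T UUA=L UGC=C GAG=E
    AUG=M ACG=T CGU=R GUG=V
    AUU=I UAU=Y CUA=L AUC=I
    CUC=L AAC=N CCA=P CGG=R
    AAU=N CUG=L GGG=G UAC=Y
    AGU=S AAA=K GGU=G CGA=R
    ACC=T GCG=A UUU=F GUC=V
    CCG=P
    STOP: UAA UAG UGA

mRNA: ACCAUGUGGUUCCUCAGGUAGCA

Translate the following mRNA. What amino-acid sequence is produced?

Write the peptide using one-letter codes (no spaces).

Answer: MWFLR

Derivation:
start AUG at pos 3
pos 3: AUG -> M; peptide=M
pos 6: UGG -> W; peptide=MW
pos 9: UUC -> F; peptide=MWF
pos 12: CUC -> L; peptide=MWFL
pos 15: AGG -> R; peptide=MWFLR
pos 18: UAG -> STOP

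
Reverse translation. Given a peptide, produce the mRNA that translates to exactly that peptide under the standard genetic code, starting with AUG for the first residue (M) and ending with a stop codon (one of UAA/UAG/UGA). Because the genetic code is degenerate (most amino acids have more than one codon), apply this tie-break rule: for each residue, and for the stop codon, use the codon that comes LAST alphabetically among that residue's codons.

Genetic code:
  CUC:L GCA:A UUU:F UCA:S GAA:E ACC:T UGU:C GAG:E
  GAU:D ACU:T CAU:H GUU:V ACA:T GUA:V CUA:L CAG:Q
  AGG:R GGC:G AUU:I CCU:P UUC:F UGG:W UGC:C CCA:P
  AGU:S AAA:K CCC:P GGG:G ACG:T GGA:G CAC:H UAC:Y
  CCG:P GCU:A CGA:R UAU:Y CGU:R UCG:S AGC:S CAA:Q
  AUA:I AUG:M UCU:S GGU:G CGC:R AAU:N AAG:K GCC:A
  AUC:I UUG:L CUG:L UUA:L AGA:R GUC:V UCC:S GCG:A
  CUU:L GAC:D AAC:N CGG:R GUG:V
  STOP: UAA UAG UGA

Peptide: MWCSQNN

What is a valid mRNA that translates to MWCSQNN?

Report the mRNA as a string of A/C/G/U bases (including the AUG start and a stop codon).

Answer: mRNA: AUGUGGUGUUCUCAGAAUAAUUGA

Derivation:
residue 1: M -> AUG (start codon)
residue 2: W -> UGG (only codon)
residue 3: C codons sorted = UGC,UGU -> pick last = UGU
residue 4: S codons sorted = AGC,AGU,UCA,UCC,UCG,UCU -> pick last = UCU
residue 5: Q codons sorted = CAA,CAG -> pick last = CAG
residue 6: N codons sorted = AAC,AAU -> pick last = AAU
residue 7: N codons sorted = AAC,AAU -> pick last = AAU
terminator: stop codons sorted = UAA,UAG,UGA -> pick last = UGA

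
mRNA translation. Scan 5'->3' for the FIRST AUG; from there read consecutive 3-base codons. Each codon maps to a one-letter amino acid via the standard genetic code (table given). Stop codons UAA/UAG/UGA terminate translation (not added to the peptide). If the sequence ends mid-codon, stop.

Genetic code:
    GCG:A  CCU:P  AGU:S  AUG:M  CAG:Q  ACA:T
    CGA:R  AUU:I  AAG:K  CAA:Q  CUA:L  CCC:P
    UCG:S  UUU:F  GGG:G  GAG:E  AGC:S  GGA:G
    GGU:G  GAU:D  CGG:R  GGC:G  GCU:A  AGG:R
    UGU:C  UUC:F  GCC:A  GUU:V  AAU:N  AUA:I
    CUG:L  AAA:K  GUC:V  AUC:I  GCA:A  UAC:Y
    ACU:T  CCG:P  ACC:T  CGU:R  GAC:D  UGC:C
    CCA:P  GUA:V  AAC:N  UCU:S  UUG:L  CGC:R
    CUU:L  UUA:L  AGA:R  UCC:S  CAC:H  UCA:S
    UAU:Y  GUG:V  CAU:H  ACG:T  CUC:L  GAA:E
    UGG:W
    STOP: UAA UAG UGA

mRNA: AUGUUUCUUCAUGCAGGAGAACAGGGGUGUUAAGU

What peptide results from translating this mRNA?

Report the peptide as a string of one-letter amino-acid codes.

start AUG at pos 0
pos 0: AUG -> M; peptide=M
pos 3: UUU -> F; peptide=MF
pos 6: CUU -> L; peptide=MFL
pos 9: CAU -> H; peptide=MFLH
pos 12: GCA -> A; peptide=MFLHA
pos 15: GGA -> G; peptide=MFLHAG
pos 18: GAA -> E; peptide=MFLHAGE
pos 21: CAG -> Q; peptide=MFLHAGEQ
pos 24: GGG -> G; peptide=MFLHAGEQG
pos 27: UGU -> C; peptide=MFLHAGEQGC
pos 30: UAA -> STOP

Answer: MFLHAGEQGC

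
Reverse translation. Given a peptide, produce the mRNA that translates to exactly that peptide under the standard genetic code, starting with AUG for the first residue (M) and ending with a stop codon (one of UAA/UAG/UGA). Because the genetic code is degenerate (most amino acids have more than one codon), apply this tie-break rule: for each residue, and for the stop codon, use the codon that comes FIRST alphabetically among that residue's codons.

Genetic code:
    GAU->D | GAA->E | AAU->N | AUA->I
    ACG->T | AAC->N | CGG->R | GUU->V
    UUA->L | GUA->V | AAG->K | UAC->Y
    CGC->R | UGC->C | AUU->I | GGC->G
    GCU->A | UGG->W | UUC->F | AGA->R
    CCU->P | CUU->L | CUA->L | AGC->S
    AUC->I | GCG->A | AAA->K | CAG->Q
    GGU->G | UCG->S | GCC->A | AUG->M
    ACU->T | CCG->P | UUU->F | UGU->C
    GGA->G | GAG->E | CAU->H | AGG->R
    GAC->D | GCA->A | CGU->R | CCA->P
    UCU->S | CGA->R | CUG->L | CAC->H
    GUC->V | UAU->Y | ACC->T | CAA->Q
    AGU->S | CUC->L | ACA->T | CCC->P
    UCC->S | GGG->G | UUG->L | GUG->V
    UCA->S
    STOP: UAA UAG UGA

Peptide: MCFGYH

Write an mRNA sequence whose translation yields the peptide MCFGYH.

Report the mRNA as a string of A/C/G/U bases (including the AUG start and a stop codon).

Answer: mRNA: AUGUGCUUCGGAUACCACUAA

Derivation:
residue 1: M -> AUG (start codon)
residue 2: C codons sorted = UGC,UGU -> pick first = UGC
residue 3: F codons sorted = UUC,UUU -> pick first = UUC
residue 4: G codons sorted = GGA,GGC,GGG,GGU -> pick first = GGA
residue 5: Y codons sorted = UAC,UAU -> pick first = UAC
residue 6: H codons sorted = CAC,CAU -> pick first = CAC
terminator: stop codons sorted = UAA,UAG,UGA -> pick first = UAA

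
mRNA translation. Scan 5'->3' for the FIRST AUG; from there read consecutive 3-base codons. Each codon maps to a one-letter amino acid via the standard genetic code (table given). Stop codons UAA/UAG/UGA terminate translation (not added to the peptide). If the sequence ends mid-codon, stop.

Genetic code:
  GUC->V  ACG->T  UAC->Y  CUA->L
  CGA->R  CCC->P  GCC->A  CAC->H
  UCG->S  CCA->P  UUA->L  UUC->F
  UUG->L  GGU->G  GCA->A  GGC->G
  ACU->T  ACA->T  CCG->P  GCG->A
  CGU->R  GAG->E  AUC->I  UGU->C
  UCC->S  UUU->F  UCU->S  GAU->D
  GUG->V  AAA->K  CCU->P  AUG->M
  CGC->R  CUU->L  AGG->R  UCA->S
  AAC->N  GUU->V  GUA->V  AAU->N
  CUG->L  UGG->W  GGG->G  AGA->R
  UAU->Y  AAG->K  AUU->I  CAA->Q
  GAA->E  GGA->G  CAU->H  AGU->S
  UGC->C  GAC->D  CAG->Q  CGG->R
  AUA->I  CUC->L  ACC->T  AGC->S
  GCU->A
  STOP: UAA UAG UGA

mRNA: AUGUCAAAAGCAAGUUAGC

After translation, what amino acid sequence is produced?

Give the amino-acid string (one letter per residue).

Answer: MSKAS

Derivation:
start AUG at pos 0
pos 0: AUG -> M; peptide=M
pos 3: UCA -> S; peptide=MS
pos 6: AAA -> K; peptide=MSK
pos 9: GCA -> A; peptide=MSKA
pos 12: AGU -> S; peptide=MSKAS
pos 15: UAG -> STOP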